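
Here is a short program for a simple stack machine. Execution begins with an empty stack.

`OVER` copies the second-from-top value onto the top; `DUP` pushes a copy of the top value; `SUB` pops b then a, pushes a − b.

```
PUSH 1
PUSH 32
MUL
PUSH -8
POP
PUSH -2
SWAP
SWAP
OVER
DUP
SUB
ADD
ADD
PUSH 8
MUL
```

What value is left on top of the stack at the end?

PUSH 1  → [1]
PUSH 32 → [1, 32]
MUL     → [32]
PUSH -8 → [32, -8]
POP     → [32]
PUSH -2 → [32, -2]
SWAP    → [-2, 32]
SWAP    → [32, -2]
OVER    → [32, -2, 32]
DUP     → [32, -2, 32, 32]
SUB     → [32, -2, 0]
ADD     → [32, -2]
ADD     → [30]
PUSH 8  → [30, 8]
MUL     → [240]

240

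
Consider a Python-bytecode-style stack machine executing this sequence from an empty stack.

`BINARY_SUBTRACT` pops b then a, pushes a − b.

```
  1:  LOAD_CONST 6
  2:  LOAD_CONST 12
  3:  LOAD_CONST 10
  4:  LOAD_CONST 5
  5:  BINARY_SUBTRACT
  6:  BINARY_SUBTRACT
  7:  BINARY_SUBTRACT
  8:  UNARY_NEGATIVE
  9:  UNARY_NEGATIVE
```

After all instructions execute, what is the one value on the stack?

LOAD_CONST 6    → 6
LOAD_CONST 12   → 6 12
LOAD_CONST 10   → 6 12 10
LOAD_CONST 5    → 6 12 10 5
BINARY_SUBTRACT → 6 12 5
BINARY_SUBTRACT → 6 7
BINARY_SUBTRACT → -1
UNARY_NEGATIVE  → 1
UNARY_NEGATIVE  → -1

-1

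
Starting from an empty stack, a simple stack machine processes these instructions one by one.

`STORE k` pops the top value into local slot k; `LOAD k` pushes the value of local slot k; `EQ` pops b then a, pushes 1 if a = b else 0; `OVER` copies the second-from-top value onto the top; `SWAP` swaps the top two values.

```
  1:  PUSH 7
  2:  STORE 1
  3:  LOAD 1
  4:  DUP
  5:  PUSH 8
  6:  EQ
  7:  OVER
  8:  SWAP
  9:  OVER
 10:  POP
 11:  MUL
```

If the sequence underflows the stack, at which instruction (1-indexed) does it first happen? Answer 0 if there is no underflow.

PUSH 7   7
STORE 1  (empty)
LOAD 1   7
DUP      7 7
PUSH 8   7 7 8
EQ       7 0
OVER     7 0 7
SWAP     7 7 0
OVER     7 7 0 7
POP      7 7 0
MUL      7 0

0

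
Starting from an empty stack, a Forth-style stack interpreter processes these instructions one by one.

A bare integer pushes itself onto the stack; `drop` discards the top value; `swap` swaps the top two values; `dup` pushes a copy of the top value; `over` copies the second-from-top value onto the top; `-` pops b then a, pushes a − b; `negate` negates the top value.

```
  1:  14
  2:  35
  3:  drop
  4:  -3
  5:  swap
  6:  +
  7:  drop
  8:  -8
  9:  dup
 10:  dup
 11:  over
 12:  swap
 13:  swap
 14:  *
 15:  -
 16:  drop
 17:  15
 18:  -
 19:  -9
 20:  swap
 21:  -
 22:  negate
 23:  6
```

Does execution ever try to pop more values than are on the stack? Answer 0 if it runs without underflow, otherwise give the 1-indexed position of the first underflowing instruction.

0

14     -> 14
35     -> 14 35
drop   -> 14
-3     -> 14 -3
swap   -> -3 14
+      -> 11
drop   -> (empty)
-8     -> -8
dup    -> -8 -8
dup    -> -8 -8 -8
over   -> -8 -8 -8 -8
swap   -> -8 -8 -8 -8
swap   -> -8 -8 -8 -8
*      -> -8 -8 64
-      -> -8 -72
drop   -> -8
15     -> -8 15
-      -> -23
-9     -> -23 -9
swap   -> -9 -23
-      -> 14
negate -> -14
6      -> -14 6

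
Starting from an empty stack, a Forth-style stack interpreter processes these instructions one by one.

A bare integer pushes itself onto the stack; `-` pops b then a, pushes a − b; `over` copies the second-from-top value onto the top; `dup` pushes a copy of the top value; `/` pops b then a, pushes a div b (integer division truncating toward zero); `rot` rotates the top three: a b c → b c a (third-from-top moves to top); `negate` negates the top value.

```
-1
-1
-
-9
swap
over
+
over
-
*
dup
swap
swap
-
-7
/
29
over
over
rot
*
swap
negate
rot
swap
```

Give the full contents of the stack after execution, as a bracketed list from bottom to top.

[841, 0, 0]

-1      -1
-1      -1 -1
-       0
-9      0 -9
swap    -9 0
over    -9 0 -9
+       -9 -9
over    -9 -9 -9
-       -9 0
*       0
dup     0 0
swap    0 0
swap    0 0
-       0
-7      0 -7
/       0
29      0 29
over    0 29 0
over    0 29 0 29
rot     0 0 29 29
*       0 0 841
swap    0 841 0
negate  0 841 0
rot     841 0 0
swap    841 0 0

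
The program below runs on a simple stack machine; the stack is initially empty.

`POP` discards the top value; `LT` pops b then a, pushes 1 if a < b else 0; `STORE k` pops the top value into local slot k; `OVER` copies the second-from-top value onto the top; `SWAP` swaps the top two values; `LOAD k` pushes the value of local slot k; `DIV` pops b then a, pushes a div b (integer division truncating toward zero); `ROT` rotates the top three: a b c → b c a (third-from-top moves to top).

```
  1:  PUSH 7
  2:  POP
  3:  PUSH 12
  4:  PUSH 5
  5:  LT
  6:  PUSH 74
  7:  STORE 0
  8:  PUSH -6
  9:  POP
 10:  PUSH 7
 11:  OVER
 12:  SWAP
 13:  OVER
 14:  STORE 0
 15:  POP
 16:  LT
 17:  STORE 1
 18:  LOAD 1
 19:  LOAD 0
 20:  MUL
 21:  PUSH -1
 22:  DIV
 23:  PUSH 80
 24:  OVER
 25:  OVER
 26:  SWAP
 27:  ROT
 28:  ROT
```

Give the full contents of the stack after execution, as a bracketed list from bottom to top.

PUSH 7  -> 7
POP     -> (empty)
PUSH 12 -> 12
PUSH 5  -> 12 5
LT      -> 0
PUSH 74 -> 0 74
STORE 0 -> 0
PUSH -6 -> 0 -6
POP     -> 0
PUSH 7  -> 0 7
OVER    -> 0 7 0
SWAP    -> 0 0 7
OVER    -> 0 0 7 0
STORE 0 -> 0 0 7
POP     -> 0 0
LT      -> 0
STORE 1 -> (empty)
LOAD 1  -> 0
LOAD 0  -> 0 0
MUL     -> 0
PUSH -1 -> 0 -1
DIV     -> 0
PUSH 80 -> 0 80
OVER    -> 0 80 0
OVER    -> 0 80 0 80
SWAP    -> 0 80 80 0
ROT     -> 0 80 0 80
ROT     -> 0 0 80 80

[0, 0, 80, 80]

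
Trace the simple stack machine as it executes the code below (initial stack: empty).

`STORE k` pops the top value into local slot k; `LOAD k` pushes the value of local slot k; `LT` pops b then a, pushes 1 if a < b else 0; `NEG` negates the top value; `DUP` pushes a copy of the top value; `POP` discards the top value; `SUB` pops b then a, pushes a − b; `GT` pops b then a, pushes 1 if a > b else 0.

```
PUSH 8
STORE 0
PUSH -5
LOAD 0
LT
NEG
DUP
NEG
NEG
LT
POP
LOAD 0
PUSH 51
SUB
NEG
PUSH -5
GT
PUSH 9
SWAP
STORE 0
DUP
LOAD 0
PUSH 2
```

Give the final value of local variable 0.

1

PUSH 8  → 8
STORE 0 → (empty)
PUSH -5 → -5
LOAD 0  → -5 8
LT      → 1
NEG     → -1
DUP     → -1 -1
NEG     → -1 1
NEG     → -1 -1
LT      → 0
POP     → (empty)
LOAD 0  → 8
PUSH 51 → 8 51
SUB     → -43
NEG     → 43
PUSH -5 → 43 -5
GT      → 1
PUSH 9  → 1 9
SWAP    → 9 1
STORE 0 → 9
DUP     → 9 9
LOAD 0  → 9 9 1
PUSH 2  → 9 9 1 2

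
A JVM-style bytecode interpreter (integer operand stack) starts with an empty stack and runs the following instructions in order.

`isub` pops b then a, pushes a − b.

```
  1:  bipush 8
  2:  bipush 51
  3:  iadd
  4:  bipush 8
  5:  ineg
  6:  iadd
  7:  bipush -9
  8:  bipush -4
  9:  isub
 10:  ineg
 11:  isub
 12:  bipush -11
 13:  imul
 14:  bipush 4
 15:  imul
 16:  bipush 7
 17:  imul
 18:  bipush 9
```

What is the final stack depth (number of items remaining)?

2

bipush 8   : [8]
bipush 51  : [8, 51]
iadd       : [59]
bipush 8   : [59, 8]
ineg       : [59, -8]
iadd       : [51]
bipush -9  : [51, -9]
bipush -4  : [51, -9, -4]
isub       : [51, -5]
ineg       : [51, 5]
isub       : [46]
bipush -11 : [46, -11]
imul       : [-506]
bipush 4   : [-506, 4]
imul       : [-2024]
bipush 7   : [-2024, 7]
imul       : [-14168]
bipush 9   : [-14168, 9]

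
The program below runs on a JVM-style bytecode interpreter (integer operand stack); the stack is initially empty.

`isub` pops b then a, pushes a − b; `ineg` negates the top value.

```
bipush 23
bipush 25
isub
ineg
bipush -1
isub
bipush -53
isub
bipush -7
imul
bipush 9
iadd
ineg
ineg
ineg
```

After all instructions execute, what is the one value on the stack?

bipush 23   [23]
bipush 25   [23, 25]
isub        [-2]
ineg        [2]
bipush -1   [2, -1]
isub        [3]
bipush -53  [3, -53]
isub        [56]
bipush -7   [56, -7]
imul        [-392]
bipush 9    [-392, 9]
iadd        [-383]
ineg        [383]
ineg        [-383]
ineg        [383]

383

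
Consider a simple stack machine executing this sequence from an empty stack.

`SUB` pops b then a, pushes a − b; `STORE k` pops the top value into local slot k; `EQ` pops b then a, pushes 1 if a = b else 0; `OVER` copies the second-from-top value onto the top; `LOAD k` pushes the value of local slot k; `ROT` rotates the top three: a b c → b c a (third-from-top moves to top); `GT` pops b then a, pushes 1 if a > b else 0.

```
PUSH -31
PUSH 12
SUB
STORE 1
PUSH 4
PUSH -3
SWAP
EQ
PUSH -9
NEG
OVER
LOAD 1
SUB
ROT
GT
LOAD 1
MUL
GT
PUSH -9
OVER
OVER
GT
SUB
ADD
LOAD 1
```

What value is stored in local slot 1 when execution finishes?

PUSH -31  [-31]
PUSH 12   [-31, 12]
SUB       [-43]
STORE 1   []
PUSH 4    [4]
PUSH -3   [4, -3]
SWAP      [-3, 4]
EQ        [0]
PUSH -9   [0, -9]
NEG       [0, 9]
OVER      [0, 9, 0]
LOAD 1    [0, 9, 0, -43]
SUB       [0, 9, 43]
ROT       [9, 43, 0]
GT        [9, 1]
LOAD 1    [9, 1, -43]
MUL       [9, -43]
GT        [1]
PUSH -9   [1, -9]
OVER      [1, -9, 1]
OVER      [1, -9, 1, -9]
GT        [1, -9, 1]
SUB       [1, -10]
ADD       [-9]
LOAD 1    [-9, -43]

-43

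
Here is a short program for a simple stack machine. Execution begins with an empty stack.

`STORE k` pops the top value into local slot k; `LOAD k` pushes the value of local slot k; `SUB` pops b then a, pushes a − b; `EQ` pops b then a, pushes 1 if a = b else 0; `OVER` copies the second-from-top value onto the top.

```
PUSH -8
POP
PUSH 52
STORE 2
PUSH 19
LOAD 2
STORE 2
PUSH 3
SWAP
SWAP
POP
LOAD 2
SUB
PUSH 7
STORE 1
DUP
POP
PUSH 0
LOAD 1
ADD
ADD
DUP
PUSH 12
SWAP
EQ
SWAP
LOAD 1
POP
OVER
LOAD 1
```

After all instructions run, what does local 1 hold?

PUSH -8 : -8
POP     : (empty)
PUSH 52 : 52
STORE 2 : (empty)
PUSH 19 : 19
LOAD 2  : 19 52
STORE 2 : 19
PUSH 3  : 19 3
SWAP    : 3 19
SWAP    : 19 3
POP     : 19
LOAD 2  : 19 52
SUB     : -33
PUSH 7  : -33 7
STORE 1 : -33
DUP     : -33 -33
POP     : -33
PUSH 0  : -33 0
LOAD 1  : -33 0 7
ADD     : -33 7
ADD     : -26
DUP     : -26 -26
PUSH 12 : -26 -26 12
SWAP    : -26 12 -26
EQ      : -26 0
SWAP    : 0 -26
LOAD 1  : 0 -26 7
POP     : 0 -26
OVER    : 0 -26 0
LOAD 1  : 0 -26 0 7

7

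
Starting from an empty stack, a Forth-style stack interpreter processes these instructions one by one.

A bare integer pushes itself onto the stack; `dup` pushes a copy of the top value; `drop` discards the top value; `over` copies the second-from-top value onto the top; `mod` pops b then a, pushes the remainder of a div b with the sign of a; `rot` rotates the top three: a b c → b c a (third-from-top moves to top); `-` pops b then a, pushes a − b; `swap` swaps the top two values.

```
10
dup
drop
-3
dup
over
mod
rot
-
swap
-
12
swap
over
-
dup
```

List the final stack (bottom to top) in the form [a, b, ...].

[12, -19, -19]

10   -> [10]
dup  -> [10, 10]
drop -> [10]
-3   -> [10, -3]
dup  -> [10, -3, -3]
over -> [10, -3, -3, -3]
mod  -> [10, -3, 0]
rot  -> [-3, 0, 10]
-    -> [-3, -10]
swap -> [-10, -3]
-    -> [-7]
12   -> [-7, 12]
swap -> [12, -7]
over -> [12, -7, 12]
-    -> [12, -19]
dup  -> [12, -19, -19]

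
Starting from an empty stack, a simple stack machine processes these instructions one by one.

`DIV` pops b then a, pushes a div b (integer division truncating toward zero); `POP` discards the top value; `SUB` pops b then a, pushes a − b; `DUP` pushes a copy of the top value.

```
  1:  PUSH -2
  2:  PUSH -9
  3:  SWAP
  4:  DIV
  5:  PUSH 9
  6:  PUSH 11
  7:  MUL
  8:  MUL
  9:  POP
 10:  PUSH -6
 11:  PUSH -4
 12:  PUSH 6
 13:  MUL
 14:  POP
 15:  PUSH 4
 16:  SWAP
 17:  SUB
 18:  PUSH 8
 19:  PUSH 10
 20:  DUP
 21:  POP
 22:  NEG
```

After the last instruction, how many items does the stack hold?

3

PUSH -2 → -2
PUSH -9 → -2 -9
SWAP    → -9 -2
DIV     → 4
PUSH 9  → 4 9
PUSH 11 → 4 9 11
MUL     → 4 99
MUL     → 396
POP     → (empty)
PUSH -6 → -6
PUSH -4 → -6 -4
PUSH 6  → -6 -4 6
MUL     → -6 -24
POP     → -6
PUSH 4  → -6 4
SWAP    → 4 -6
SUB     → 10
PUSH 8  → 10 8
PUSH 10 → 10 8 10
DUP     → 10 8 10 10
POP     → 10 8 10
NEG     → 10 8 -10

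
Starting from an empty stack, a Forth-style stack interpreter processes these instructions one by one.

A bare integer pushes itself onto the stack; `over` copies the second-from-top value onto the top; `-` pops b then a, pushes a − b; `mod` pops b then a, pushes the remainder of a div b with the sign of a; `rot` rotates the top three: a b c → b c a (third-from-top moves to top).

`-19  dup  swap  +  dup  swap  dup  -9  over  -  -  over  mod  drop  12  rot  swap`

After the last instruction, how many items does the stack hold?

-19  : -19
dup  : -19 -19
swap : -19 -19
+    : -38
dup  : -38 -38
swap : -38 -38
dup  : -38 -38 -38
-9   : -38 -38 -38 -9
over : -38 -38 -38 -9 -38
-    : -38 -38 -38 29
-    : -38 -38 -67
over : -38 -38 -67 -38
mod  : -38 -38 -29
drop : -38 -38
12   : -38 -38 12
rot  : -38 12 -38
swap : -38 -38 12

3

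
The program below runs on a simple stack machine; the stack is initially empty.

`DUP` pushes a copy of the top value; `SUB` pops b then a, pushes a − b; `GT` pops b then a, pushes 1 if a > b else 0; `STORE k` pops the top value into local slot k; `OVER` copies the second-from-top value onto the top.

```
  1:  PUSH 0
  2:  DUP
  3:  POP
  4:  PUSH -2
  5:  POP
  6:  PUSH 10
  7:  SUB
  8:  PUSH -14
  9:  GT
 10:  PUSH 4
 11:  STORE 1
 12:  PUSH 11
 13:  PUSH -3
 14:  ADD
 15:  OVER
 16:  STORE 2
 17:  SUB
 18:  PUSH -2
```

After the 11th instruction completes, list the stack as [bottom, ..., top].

PUSH 0    [0]
DUP       [0, 0]
POP       [0]
PUSH -2   [0, -2]
POP       [0]
PUSH 10   [0, 10]
SUB       [-10]
PUSH -14  [-10, -14]
GT        [1]
PUSH 4    [1, 4]
STORE 1   [1]

[1]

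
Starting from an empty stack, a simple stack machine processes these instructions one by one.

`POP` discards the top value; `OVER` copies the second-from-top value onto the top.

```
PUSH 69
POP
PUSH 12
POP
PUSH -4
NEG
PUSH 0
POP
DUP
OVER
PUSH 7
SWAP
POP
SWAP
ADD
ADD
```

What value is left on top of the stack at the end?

PUSH 69  69
POP      (empty)
PUSH 12  12
POP      (empty)
PUSH -4  -4
NEG      4
PUSH 0   4 0
POP      4
DUP      4 4
OVER     4 4 4
PUSH 7   4 4 4 7
SWAP     4 4 7 4
POP      4 4 7
SWAP     4 7 4
ADD      4 11
ADD      15

15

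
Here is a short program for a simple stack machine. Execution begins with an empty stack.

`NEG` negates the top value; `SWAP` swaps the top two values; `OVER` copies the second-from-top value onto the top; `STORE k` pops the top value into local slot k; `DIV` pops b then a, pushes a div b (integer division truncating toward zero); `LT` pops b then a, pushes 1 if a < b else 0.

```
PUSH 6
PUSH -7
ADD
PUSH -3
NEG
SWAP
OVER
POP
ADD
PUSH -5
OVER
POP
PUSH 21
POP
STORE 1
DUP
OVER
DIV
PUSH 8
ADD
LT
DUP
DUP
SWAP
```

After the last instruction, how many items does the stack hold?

PUSH 6  : 6
PUSH -7 : 6 -7
ADD     : -1
PUSH -3 : -1 -3
NEG     : -1 3
SWAP    : 3 -1
OVER    : 3 -1 3
POP     : 3 -1
ADD     : 2
PUSH -5 : 2 -5
OVER    : 2 -5 2
POP     : 2 -5
PUSH 21 : 2 -5 21
POP     : 2 -5
STORE 1 : 2
DUP     : 2 2
OVER    : 2 2 2
DIV     : 2 1
PUSH 8  : 2 1 8
ADD     : 2 9
LT      : 1
DUP     : 1 1
DUP     : 1 1 1
SWAP    : 1 1 1

3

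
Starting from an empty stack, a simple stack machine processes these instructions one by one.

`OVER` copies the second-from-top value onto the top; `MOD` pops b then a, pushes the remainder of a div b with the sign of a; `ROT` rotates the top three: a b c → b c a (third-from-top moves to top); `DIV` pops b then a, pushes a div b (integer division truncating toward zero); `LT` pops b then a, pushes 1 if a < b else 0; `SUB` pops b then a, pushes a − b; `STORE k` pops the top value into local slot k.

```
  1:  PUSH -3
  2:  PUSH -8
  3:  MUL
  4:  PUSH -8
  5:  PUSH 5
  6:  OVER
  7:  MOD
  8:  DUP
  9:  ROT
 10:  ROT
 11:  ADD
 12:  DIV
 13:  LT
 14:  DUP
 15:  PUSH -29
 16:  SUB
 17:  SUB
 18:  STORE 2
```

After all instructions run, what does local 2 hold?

PUSH -3  : [-3]
PUSH -8  : [-3, -8]
MUL      : [24]
PUSH -8  : [24, -8]
PUSH 5   : [24, -8, 5]
OVER     : [24, -8, 5, -8]
MOD      : [24, -8, 5]
DUP      : [24, -8, 5, 5]
ROT      : [24, 5, 5, -8]
ROT      : [24, 5, -8, 5]
ADD      : [24, 5, -3]
DIV      : [24, -1]
LT       : [0]
DUP      : [0, 0]
PUSH -29 : [0, 0, -29]
SUB      : [0, 29]
SUB      : [-29]
STORE 2  : []

-29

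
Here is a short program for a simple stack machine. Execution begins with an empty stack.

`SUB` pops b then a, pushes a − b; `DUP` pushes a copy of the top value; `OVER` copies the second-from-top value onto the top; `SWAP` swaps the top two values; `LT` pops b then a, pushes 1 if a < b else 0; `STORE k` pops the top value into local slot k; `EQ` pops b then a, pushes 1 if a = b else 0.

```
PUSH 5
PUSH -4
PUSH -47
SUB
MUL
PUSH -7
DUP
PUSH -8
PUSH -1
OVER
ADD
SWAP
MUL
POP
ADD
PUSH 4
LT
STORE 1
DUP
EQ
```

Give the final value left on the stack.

PUSH 5   → [5]
PUSH -4  → [5, -4]
PUSH -47 → [5, -4, -47]
SUB      → [5, 43]
MUL      → [215]
PUSH -7  → [215, -7]
DUP      → [215, -7, -7]
PUSH -8  → [215, -7, -7, -8]
PUSH -1  → [215, -7, -7, -8, -1]
OVER     → [215, -7, -7, -8, -1, -8]
ADD      → [215, -7, -7, -8, -9]
SWAP     → [215, -7, -7, -9, -8]
MUL      → [215, -7, -7, 72]
POP      → [215, -7, -7]
ADD      → [215, -14]
PUSH 4   → [215, -14, 4]
LT       → [215, 1]
STORE 1  → [215]
DUP      → [215, 215]
EQ       → [1]

1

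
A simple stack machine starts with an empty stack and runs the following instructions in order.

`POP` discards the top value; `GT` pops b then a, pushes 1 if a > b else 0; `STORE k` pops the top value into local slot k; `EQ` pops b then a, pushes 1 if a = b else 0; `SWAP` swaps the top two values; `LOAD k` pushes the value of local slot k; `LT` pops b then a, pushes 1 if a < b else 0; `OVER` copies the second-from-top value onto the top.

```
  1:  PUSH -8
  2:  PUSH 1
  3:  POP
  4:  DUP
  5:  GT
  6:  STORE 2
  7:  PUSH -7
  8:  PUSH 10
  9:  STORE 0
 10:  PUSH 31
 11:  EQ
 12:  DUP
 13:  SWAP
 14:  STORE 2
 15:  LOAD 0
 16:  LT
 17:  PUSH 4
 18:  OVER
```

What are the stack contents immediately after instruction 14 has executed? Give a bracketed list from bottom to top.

PUSH -8 -> [-8]
PUSH 1  -> [-8, 1]
POP     -> [-8]
DUP     -> [-8, -8]
GT      -> [0]
STORE 2 -> []
PUSH -7 -> [-7]
PUSH 10 -> [-7, 10]
STORE 0 -> [-7]
PUSH 31 -> [-7, 31]
EQ      -> [0]
DUP     -> [0, 0]
SWAP    -> [0, 0]
STORE 2 -> [0]

[0]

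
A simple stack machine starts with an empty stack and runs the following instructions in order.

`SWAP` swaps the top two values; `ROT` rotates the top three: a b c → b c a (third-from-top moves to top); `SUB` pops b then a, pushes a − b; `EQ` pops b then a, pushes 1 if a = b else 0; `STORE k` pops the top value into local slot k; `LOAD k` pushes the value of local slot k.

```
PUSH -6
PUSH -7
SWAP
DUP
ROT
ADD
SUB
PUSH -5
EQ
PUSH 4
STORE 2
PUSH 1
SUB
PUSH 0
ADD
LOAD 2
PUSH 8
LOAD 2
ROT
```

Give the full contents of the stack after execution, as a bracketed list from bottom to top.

[-1, 8, 4, 4]

PUSH -6 → -6
PUSH -7 → -6 -7
SWAP    → -7 -6
DUP     → -7 -6 -6
ROT     → -6 -6 -7
ADD     → -6 -13
SUB     → 7
PUSH -5 → 7 -5
EQ      → 0
PUSH 4  → 0 4
STORE 2 → 0
PUSH 1  → 0 1
SUB     → -1
PUSH 0  → -1 0
ADD     → -1
LOAD 2  → -1 4
PUSH 8  → -1 4 8
LOAD 2  → -1 4 8 4
ROT     → -1 8 4 4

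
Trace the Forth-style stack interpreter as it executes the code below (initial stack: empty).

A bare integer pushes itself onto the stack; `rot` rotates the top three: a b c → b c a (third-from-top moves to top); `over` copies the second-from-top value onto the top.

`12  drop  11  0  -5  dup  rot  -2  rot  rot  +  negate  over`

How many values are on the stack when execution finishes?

12     : [12]
drop   : []
11     : [11]
0      : [11, 0]
-5     : [11, 0, -5]
dup    : [11, 0, -5, -5]
rot    : [11, -5, -5, 0]
-2     : [11, -5, -5, 0, -2]
rot    : [11, -5, 0, -2, -5]
rot    : [11, -5, -2, -5, 0]
+      : [11, -5, -2, -5]
negate : [11, -5, -2, 5]
over   : [11, -5, -2, 5, -2]

5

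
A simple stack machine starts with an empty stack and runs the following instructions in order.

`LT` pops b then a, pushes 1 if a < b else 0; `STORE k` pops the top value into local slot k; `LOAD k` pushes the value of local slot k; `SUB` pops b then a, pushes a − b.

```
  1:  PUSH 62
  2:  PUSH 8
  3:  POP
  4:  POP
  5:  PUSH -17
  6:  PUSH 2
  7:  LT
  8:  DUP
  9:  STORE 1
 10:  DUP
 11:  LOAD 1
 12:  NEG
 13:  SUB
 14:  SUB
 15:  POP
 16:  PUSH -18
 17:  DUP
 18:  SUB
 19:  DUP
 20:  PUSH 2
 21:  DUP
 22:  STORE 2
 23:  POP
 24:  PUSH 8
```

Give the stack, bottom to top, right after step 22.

[0, 0, 2]

PUSH 62  : [62]
PUSH 8   : [62, 8]
POP      : [62]
POP      : []
PUSH -17 : [-17]
PUSH 2   : [-17, 2]
LT       : [1]
DUP      : [1, 1]
STORE 1  : [1]
DUP      : [1, 1]
LOAD 1   : [1, 1, 1]
NEG      : [1, 1, -1]
SUB      : [1, 2]
SUB      : [-1]
POP      : []
PUSH -18 : [-18]
DUP      : [-18, -18]
SUB      : [0]
DUP      : [0, 0]
PUSH 2   : [0, 0, 2]
DUP      : [0, 0, 2, 2]
STORE 2  : [0, 0, 2]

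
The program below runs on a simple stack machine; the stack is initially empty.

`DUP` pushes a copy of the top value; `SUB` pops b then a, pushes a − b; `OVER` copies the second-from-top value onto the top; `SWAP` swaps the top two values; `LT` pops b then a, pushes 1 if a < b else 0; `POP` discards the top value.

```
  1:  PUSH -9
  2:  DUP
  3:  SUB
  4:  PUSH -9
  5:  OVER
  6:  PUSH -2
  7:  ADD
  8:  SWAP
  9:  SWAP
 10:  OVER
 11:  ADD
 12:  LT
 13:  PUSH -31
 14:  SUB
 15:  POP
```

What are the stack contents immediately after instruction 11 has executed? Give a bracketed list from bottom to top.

[0, -9, -11]

PUSH -9  -9
DUP      -9 -9
SUB      0
PUSH -9  0 -9
OVER     0 -9 0
PUSH -2  0 -9 0 -2
ADD      0 -9 -2
SWAP     0 -2 -9
SWAP     0 -9 -2
OVER     0 -9 -2 -9
ADD      0 -9 -11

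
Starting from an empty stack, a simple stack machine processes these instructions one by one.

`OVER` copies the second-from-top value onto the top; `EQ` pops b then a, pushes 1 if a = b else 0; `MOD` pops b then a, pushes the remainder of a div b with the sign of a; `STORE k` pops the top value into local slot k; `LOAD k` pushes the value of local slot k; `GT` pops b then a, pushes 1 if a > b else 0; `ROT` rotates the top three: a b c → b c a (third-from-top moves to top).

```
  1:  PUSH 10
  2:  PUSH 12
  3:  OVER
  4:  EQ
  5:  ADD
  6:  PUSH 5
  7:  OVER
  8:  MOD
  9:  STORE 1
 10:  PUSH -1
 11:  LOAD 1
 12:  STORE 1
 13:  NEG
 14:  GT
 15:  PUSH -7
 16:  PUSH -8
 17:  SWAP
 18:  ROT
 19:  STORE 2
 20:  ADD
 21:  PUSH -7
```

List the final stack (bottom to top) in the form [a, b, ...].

[-15, -7]

PUSH 10 : [10]
PUSH 12 : [10, 12]
OVER    : [10, 12, 10]
EQ      : [10, 0]
ADD     : [10]
PUSH 5  : [10, 5]
OVER    : [10, 5, 10]
MOD     : [10, 5]
STORE 1 : [10]
PUSH -1 : [10, -1]
LOAD 1  : [10, -1, 5]
STORE 1 : [10, -1]
NEG     : [10, 1]
GT      : [1]
PUSH -7 : [1, -7]
PUSH -8 : [1, -7, -8]
SWAP    : [1, -8, -7]
ROT     : [-8, -7, 1]
STORE 2 : [-8, -7]
ADD     : [-15]
PUSH -7 : [-15, -7]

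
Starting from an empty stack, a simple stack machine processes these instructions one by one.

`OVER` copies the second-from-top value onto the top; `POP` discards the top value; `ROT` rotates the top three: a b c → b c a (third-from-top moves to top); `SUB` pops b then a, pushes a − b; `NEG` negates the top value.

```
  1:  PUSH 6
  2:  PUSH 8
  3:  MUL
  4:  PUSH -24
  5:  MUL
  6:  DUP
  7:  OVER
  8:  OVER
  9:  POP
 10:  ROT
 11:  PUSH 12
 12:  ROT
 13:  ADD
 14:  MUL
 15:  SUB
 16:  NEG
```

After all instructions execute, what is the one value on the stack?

1314432

PUSH 6    6
PUSH 8    6 8
MUL       48
PUSH -24  48 -24
MUL       -1152
DUP       -1152 -1152
OVER      -1152 -1152 -1152
OVER      -1152 -1152 -1152 -1152
POP       -1152 -1152 -1152
ROT       -1152 -1152 -1152
PUSH 12   -1152 -1152 -1152 12
ROT       -1152 -1152 12 -1152
ADD       -1152 -1152 -1140
MUL       -1152 1313280
SUB       -1314432
NEG       1314432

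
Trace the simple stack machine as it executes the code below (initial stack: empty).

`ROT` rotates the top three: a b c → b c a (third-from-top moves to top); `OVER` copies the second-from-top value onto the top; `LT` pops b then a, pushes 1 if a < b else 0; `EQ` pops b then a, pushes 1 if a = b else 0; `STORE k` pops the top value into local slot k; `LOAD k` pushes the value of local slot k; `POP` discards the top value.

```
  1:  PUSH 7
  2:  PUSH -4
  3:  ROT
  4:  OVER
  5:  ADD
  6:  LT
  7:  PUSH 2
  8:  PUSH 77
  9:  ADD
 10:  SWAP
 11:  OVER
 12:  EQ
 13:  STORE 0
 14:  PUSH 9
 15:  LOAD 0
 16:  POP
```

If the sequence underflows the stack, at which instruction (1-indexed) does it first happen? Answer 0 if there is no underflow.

3

PUSH 7  -> [7]
PUSH -4 -> [7, -4]
ROT  — needs 3 operands, stack has 2 → underflow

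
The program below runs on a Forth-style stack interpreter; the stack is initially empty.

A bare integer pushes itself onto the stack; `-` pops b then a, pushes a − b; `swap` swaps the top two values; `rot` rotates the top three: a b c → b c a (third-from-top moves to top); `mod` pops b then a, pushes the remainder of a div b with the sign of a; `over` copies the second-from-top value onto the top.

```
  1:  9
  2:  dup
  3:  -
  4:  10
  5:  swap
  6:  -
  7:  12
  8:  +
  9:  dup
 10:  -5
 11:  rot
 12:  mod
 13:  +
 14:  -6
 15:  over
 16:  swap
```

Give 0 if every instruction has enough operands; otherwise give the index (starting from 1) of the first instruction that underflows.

0

9    : 9
dup  : 9 9
-    : 0
10   : 0 10
swap : 10 0
-    : 10
12   : 10 12
+    : 22
dup  : 22 22
-5   : 22 22 -5
rot  : 22 -5 22
mod  : 22 -5
+    : 17
-6   : 17 -6
over : 17 -6 17
swap : 17 17 -6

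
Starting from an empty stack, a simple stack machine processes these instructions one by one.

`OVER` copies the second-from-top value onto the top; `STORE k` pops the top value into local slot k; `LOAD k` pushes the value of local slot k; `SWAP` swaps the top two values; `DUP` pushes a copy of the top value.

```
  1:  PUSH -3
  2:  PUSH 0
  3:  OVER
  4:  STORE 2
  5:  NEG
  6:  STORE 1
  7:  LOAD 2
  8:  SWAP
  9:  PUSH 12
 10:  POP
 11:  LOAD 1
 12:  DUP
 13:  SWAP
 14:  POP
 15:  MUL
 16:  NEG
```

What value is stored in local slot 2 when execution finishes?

PUSH -3  [-3]
PUSH 0   [-3, 0]
OVER     [-3, 0, -3]
STORE 2  [-3, 0]
NEG      [-3, 0]
STORE 1  [-3]
LOAD 2   [-3, -3]
SWAP     [-3, -3]
PUSH 12  [-3, -3, 12]
POP      [-3, -3]
LOAD 1   [-3, -3, 0]
DUP      [-3, -3, 0, 0]
SWAP     [-3, -3, 0, 0]
POP      [-3, -3, 0]
MUL      [-3, 0]
NEG      [-3, 0]

-3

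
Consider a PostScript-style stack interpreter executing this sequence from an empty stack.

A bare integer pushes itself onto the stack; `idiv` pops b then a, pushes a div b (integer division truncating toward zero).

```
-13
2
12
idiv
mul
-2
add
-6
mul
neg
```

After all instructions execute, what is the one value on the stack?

-13  → -13
2    → -13 2
12   → -13 2 12
idiv → -13 0
mul  → 0
-2   → 0 -2
add  → -2
-6   → -2 -6
mul  → 12
neg  → -12

-12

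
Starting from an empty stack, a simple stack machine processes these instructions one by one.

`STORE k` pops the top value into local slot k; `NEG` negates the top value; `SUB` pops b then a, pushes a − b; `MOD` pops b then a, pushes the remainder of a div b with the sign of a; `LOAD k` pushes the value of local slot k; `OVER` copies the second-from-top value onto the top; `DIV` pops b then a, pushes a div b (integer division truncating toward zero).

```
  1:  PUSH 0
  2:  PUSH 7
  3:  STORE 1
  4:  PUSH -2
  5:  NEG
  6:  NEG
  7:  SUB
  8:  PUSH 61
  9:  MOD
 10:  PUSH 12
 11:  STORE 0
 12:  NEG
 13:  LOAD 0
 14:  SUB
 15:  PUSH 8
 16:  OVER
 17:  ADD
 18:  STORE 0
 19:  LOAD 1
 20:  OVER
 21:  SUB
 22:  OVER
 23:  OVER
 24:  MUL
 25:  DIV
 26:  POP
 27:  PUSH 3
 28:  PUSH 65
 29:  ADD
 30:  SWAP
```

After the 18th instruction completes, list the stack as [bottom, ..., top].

PUSH 0  : [0]
PUSH 7  : [0, 7]
STORE 1 : [0]
PUSH -2 : [0, -2]
NEG     : [0, 2]
NEG     : [0, -2]
SUB     : [2]
PUSH 61 : [2, 61]
MOD     : [2]
PUSH 12 : [2, 12]
STORE 0 : [2]
NEG     : [-2]
LOAD 0  : [-2, 12]
SUB     : [-14]
PUSH 8  : [-14, 8]
OVER    : [-14, 8, -14]
ADD     : [-14, -6]
STORE 0 : [-14]

[-14]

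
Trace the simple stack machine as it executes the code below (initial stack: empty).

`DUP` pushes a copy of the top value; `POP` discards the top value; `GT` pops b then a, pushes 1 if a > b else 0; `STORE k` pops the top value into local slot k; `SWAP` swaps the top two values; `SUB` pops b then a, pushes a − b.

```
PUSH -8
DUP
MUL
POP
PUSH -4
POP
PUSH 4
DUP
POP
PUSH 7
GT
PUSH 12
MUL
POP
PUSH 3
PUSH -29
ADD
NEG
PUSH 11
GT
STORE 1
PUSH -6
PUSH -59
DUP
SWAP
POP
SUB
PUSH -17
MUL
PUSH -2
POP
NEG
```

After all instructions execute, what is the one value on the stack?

901

PUSH -8  → [-8]
DUP      → [-8, -8]
MUL      → [64]
POP      → []
PUSH -4  → [-4]
POP      → []
PUSH 4   → [4]
DUP      → [4, 4]
POP      → [4]
PUSH 7   → [4, 7]
GT       → [0]
PUSH 12  → [0, 12]
MUL      → [0]
POP      → []
PUSH 3   → [3]
PUSH -29 → [3, -29]
ADD      → [-26]
NEG      → [26]
PUSH 11  → [26, 11]
GT       → [1]
STORE 1  → []
PUSH -6  → [-6]
PUSH -59 → [-6, -59]
DUP      → [-6, -59, -59]
SWAP     → [-6, -59, -59]
POP      → [-6, -59]
SUB      → [53]
PUSH -17 → [53, -17]
MUL      → [-901]
PUSH -2  → [-901, -2]
POP      → [-901]
NEG      → [901]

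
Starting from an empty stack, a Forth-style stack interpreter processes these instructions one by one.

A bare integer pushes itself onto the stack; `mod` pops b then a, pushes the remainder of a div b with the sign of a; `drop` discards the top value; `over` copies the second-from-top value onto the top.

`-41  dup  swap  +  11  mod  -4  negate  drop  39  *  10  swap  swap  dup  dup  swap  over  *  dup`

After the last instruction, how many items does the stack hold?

5

-41     [-41]
dup     [-41, -41]
swap    [-41, -41]
+       [-82]
11      [-82, 11]
mod     [-5]
-4      [-5, -4]
negate  [-5, 4]
drop    [-5]
39      [-5, 39]
*       [-195]
10      [-195, 10]
swap    [10, -195]
swap    [-195, 10]
dup     [-195, 10, 10]
dup     [-195, 10, 10, 10]
swap    [-195, 10, 10, 10]
over    [-195, 10, 10, 10, 10]
*       [-195, 10, 10, 100]
dup     [-195, 10, 10, 100, 100]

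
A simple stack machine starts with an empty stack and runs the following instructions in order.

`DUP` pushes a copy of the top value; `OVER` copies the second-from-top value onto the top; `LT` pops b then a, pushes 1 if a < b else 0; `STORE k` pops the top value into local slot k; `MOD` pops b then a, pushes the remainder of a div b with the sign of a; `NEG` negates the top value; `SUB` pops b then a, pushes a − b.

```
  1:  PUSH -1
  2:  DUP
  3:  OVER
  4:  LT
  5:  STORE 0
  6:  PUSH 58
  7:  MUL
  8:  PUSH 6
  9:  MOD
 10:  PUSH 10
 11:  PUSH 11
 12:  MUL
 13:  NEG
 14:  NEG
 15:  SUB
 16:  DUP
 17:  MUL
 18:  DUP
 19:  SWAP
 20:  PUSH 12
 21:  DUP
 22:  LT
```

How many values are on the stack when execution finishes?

PUSH -1  [-1]
DUP      [-1, -1]
OVER     [-1, -1, -1]
LT       [-1, 0]
STORE 0  [-1]
PUSH 58  [-1, 58]
MUL      [-58]
PUSH 6   [-58, 6]
MOD      [-4]
PUSH 10  [-4, 10]
PUSH 11  [-4, 10, 11]
MUL      [-4, 110]
NEG      [-4, -110]
NEG      [-4, 110]
SUB      [-114]
DUP      [-114, -114]
MUL      [12996]
DUP      [12996, 12996]
SWAP     [12996, 12996]
PUSH 12  [12996, 12996, 12]
DUP      [12996, 12996, 12, 12]
LT       [12996, 12996, 0]

3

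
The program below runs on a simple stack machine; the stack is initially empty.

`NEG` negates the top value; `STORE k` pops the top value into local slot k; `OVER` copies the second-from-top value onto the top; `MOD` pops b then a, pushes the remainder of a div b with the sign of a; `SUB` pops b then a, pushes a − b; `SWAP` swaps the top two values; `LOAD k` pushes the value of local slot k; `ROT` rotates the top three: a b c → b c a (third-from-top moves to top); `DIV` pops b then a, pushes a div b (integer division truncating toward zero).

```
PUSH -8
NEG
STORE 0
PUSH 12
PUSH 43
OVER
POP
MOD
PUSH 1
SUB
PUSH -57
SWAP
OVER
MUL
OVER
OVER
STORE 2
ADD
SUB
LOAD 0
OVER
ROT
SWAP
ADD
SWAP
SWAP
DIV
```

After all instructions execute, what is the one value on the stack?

0

PUSH -8   [-8]
NEG       [8]
STORE 0   []
PUSH 12   [12]
PUSH 43   [12, 43]
OVER      [12, 43, 12]
POP       [12, 43]
MOD       [12]
PUSH 1    [12, 1]
SUB       [11]
PUSH -57  [11, -57]
SWAP      [-57, 11]
OVER      [-57, 11, -57]
MUL       [-57, -627]
OVER      [-57, -627, -57]
OVER      [-57, -627, -57, -627]
STORE 2   [-57, -627, -57]
ADD       [-57, -684]
SUB       [627]
LOAD 0    [627, 8]
OVER      [627, 8, 627]
ROT       [8, 627, 627]
SWAP      [8, 627, 627]
ADD       [8, 1254]
SWAP      [1254, 8]
SWAP      [8, 1254]
DIV       [0]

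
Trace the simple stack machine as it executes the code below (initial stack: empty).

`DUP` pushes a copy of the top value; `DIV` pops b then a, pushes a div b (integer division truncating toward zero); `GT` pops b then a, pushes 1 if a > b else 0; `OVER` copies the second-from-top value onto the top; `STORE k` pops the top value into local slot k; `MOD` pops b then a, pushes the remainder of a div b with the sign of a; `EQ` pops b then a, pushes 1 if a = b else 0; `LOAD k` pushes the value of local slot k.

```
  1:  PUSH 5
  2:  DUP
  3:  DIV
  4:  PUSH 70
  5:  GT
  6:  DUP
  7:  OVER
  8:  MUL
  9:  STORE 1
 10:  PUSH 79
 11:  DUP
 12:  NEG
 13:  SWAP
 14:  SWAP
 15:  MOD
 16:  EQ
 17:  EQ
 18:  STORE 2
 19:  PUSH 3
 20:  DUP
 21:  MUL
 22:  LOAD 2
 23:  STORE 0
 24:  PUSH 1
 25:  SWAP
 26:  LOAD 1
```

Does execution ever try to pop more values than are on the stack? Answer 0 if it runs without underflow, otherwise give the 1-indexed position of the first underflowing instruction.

17

PUSH 5   5
DUP      5 5
DIV      1
PUSH 70  1 70
GT       0
DUP      0 0
OVER     0 0 0
MUL      0 0
STORE 1  0
PUSH 79  0 79
DUP      0 79 79
NEG      0 79 -79
SWAP     0 -79 79
SWAP     0 79 -79
MOD      0 0
EQ       1
EQ  — needs 2 operands, stack has 1 → underflow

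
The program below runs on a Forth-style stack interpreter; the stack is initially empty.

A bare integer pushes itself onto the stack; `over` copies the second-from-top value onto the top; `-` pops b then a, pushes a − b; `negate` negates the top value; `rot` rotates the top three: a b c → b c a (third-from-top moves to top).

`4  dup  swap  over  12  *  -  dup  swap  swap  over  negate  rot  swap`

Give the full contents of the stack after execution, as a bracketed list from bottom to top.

[4, -44, -44, 44]

4      -> 4
dup    -> 4 4
swap   -> 4 4
over   -> 4 4 4
12     -> 4 4 4 12
*      -> 4 4 48
-      -> 4 -44
dup    -> 4 -44 -44
swap   -> 4 -44 -44
swap   -> 4 -44 -44
over   -> 4 -44 -44 -44
negate -> 4 -44 -44 44
rot    -> 4 -44 44 -44
swap   -> 4 -44 -44 44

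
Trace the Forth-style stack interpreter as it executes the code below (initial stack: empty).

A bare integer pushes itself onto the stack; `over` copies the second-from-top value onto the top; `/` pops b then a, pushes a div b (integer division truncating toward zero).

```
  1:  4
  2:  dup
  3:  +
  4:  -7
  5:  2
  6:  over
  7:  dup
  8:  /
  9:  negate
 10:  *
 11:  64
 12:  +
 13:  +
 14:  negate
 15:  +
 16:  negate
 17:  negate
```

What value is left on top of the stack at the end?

-47

4      → [4]
dup    → [4, 4]
+      → [8]
-7     → [8, -7]
2      → [8, -7, 2]
over   → [8, -7, 2, -7]
dup    → [8, -7, 2, -7, -7]
/      → [8, -7, 2, 1]
negate → [8, -7, 2, -1]
*      → [8, -7, -2]
64     → [8, -7, -2, 64]
+      → [8, -7, 62]
+      → [8, 55]
negate → [8, -55]
+      → [-47]
negate → [47]
negate → [-47]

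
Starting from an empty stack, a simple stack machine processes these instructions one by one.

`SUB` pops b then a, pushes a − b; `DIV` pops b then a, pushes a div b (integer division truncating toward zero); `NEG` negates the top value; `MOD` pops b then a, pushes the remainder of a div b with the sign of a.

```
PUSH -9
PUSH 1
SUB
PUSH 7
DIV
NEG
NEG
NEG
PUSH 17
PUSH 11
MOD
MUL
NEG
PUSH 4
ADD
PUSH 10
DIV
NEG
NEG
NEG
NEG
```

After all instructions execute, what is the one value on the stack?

0

PUSH -9  -9
PUSH 1   -9 1
SUB      -10
PUSH 7   -10 7
DIV      -1
NEG      1
NEG      -1
NEG      1
PUSH 17  1 17
PUSH 11  1 17 11
MOD      1 6
MUL      6
NEG      -6
PUSH 4   -6 4
ADD      -2
PUSH 10  -2 10
DIV      0
NEG      0
NEG      0
NEG      0
NEG      0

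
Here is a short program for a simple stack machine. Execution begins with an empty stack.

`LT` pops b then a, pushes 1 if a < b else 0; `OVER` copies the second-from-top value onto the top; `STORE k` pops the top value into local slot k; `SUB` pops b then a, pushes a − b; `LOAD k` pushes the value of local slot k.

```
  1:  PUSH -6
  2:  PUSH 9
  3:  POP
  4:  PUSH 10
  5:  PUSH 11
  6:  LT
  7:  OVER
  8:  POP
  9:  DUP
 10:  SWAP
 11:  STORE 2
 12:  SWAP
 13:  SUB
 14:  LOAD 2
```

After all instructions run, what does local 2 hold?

PUSH -6 → [-6]
PUSH 9  → [-6, 9]
POP     → [-6]
PUSH 10 → [-6, 10]
PUSH 11 → [-6, 10, 11]
LT      → [-6, 1]
OVER    → [-6, 1, -6]
POP     → [-6, 1]
DUP     → [-6, 1, 1]
SWAP    → [-6, 1, 1]
STORE 2 → [-6, 1]
SWAP    → [1, -6]
SUB     → [7]
LOAD 2  → [7, 1]

1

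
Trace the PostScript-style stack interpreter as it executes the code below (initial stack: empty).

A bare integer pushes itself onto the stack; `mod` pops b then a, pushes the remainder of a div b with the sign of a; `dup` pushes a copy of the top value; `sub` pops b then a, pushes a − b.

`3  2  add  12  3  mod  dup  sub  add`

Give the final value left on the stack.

5

3   → 3
2   → 3 2
add → 5
12  → 5 12
3   → 5 12 3
mod → 5 0
dup → 5 0 0
sub → 5 0
add → 5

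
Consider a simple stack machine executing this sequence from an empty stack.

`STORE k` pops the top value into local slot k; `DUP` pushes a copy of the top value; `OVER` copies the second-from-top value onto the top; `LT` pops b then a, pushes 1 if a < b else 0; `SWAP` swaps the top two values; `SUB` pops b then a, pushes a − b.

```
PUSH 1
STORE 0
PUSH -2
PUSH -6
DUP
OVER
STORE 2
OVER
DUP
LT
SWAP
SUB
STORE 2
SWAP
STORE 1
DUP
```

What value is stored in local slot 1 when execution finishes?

-2

PUSH 1   [1]
STORE 0  []
PUSH -2  [-2]
PUSH -6  [-2, -6]
DUP      [-2, -6, -6]
OVER     [-2, -6, -6, -6]
STORE 2  [-2, -6, -6]
OVER     [-2, -6, -6, -6]
DUP      [-2, -6, -6, -6, -6]
LT       [-2, -6, -6, 0]
SWAP     [-2, -6, 0, -6]
SUB      [-2, -6, 6]
STORE 2  [-2, -6]
SWAP     [-6, -2]
STORE 1  [-6]
DUP      [-6, -6]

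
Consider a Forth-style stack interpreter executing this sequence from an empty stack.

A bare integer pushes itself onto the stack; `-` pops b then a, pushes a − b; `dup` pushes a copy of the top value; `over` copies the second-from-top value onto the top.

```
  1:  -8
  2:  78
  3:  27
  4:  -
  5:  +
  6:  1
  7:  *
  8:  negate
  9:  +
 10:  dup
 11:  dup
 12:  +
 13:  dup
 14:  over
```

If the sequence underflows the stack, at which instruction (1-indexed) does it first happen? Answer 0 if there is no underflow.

-8      -8
78      -8 78
27      -8 78 27
-       -8 51
+       43
1       43 1
*       43
negate  -43
+  — needs 2 operands, stack has 1 → underflow

9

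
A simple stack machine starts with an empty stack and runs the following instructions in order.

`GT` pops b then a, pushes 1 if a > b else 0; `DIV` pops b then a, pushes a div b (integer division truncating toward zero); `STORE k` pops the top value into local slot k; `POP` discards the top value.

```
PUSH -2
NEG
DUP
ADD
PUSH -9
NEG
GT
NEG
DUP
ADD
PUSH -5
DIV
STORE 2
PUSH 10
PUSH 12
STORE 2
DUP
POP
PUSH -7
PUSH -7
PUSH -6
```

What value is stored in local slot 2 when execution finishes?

PUSH -2  -2
NEG      2
DUP      2 2
ADD      4
PUSH -9  4 -9
NEG      4 9
GT       0
NEG      0
DUP      0 0
ADD      0
PUSH -5  0 -5
DIV      0
STORE 2  (empty)
PUSH 10  10
PUSH 12  10 12
STORE 2  10
DUP      10 10
POP      10
PUSH -7  10 -7
PUSH -7  10 -7 -7
PUSH -6  10 -7 -7 -6

12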